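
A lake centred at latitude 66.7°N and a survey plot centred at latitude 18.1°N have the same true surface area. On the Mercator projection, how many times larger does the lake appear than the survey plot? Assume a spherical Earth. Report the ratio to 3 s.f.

5.77

Mercator is conformal with k = sec φ, so areal scale = k² = sec²φ.
At 66.7°: sec²(66.7°) = 1/0.3955² = 6.392.
At 18.1°: sec²(18.1°) = 1/0.9505² = 1.107.
Ratio = 6.392/1.107 = cos²(18.1°)/cos²(66.7°) ≈ 5.77.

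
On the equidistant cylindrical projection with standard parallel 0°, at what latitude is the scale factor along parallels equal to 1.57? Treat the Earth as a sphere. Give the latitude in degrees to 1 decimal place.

Plate carrée: h = 1, k = sec φ along parallels.
sec φ = 1.57  ⇒  cos φ = 0.6369  ⇒  φ ≈ 50.4°.

50.4°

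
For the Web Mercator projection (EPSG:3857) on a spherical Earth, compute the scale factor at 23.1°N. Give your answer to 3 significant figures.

1.09

Mercator is conformal, so the point scale is isotropic: h = k = sec φ = 1/cos φ.
k = 1/cos 23.1° = 1/0.9198 = 1.087.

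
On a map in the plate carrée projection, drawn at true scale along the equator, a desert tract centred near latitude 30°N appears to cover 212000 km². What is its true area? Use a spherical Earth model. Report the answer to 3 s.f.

For the equirectangular projection with φ₀ = 0 (plate carrée), h = 1 along meridians and k = sec φ along parallels.
Areal scale = h·k = 1 × sec φ; at 30°, h = 1.000, k = 1.155, so h·k = 1.155.
True area = apparent / (areal scale) = 212000 / 1.155 ≈ 184000 km².

184000 km²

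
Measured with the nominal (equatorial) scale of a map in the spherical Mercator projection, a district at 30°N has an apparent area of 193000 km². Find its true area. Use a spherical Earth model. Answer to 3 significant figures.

145000 km²

Mercator is conformal, so the point scale is isotropic: h = k = sec φ = 1/cos φ.
Areal scale = k² = sec²φ = 1/cos²(30°) = 1/0.8660² = 1.333.
True area = apparent / (areal scale) = 193000 / 1.333 ≈ 145000 km².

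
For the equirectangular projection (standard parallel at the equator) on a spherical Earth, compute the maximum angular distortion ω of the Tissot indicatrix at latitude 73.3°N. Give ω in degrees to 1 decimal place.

67.2°

In the plate carrée (x = Rλ, y = Rφ), meridians are true-scale (h = 1) and parallels are stretched by k = sec φ.
At 73.3°: h = 1.000, k = 3.480; principal scales a = 3.480, b = 1.000.
sin(ω/2) = (a − b)/(a + b) = 2.480/4.480 = 0.5536, so ω = 2 arcsin(0.5536) ≈ 67.2°.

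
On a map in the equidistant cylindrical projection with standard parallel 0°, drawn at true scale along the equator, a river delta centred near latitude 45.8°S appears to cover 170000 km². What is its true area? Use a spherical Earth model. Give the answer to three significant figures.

In the plate carrée (x = Rλ, y = Rφ), meridians are true-scale (h = 1) and parallels are stretched by k = sec φ.
Areal scale = h·k = 1 × sec φ; at 45.8°, h = 1.000, k = 1.434, so h·k = 1.434.
True area = apparent / (areal scale) = 170000 / 1.434 ≈ 119000 km².

119000 km²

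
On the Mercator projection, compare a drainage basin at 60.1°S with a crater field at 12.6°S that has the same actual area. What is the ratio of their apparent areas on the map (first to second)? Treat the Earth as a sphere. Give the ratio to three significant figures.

3.83

Mercator areal scale is sec²φ.
At 60.1°: sec²(60.1°) = 1/0.4985² = 4.024.
At 12.6°: sec²(12.6°) = 1/0.9759² = 1.050.
Ratio = 4.024/1.050 = cos²(12.6°)/cos²(60.1°) ≈ 3.83.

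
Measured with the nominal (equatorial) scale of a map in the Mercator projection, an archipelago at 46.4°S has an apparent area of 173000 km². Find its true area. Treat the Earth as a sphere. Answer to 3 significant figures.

For Mercator, h = k = sec φ (a conformal cylindrical projection has a single point scale, 1/cos φ).
Areal scale = k² = sec²φ = 1/cos²(46.4°) = 1/0.6896² = 2.103.
True area = apparent / (areal scale) = 173000 / 2.103 ≈ 82300 km².

82300 km²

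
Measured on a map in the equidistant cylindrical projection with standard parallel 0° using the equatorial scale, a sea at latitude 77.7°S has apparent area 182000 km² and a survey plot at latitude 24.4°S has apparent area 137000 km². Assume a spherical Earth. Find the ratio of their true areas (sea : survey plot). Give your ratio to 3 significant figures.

0.311

On the plate carrée, areal scale = h·k = 1 × sec φ, so true area = apparent × cos φ.
True area of sea: 182000 × cos(77.7°) = 182000 × 0.2130 = 38770 km².
True area of survey plot: 137000 × cos(24.4°) = 137000 × 0.9107 = 124800 km².
Ratio = 38770 / 124800 ≈ 0.311.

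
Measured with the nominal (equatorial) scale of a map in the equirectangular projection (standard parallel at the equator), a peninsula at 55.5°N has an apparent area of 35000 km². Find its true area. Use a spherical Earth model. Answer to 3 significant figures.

19800 km²

Plate carrée maps x = Rλ, y = Rφ. The meridian scale is h = 1 and the parallel scale is k = 1/cos φ = sec φ.
Areal scale = h·k = 1 × sec φ; at 55.5°, h = 1.000, k = 1.766, so h·k = 1.766.
True area = apparent / (areal scale) = 35000 / 1.766 ≈ 19800 km².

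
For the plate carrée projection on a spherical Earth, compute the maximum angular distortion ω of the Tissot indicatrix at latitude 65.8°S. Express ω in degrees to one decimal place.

49.5°

In the plate carrée (x = Rλ, y = Rφ), meridians are true-scale (h = 1) and parallels are stretched by k = sec φ.
At 65.8°: h = 1.000, k = 2.439; principal scales a = 2.439, b = 1.000.
sin(ω/2) = (a − b)/(a + b) = 1.439/3.439 = 0.4185, so ω = 2 arcsin(0.4185) ≈ 49.5°.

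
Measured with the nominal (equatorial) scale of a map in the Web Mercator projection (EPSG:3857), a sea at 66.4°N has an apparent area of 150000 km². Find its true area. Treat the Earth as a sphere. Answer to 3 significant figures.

Mercator is conformal, so the point scale is isotropic: h = k = sec φ = 1/cos φ.
Areal scale = k² = sec²φ = 1/cos²(66.4°) = 1/0.4003² = 6.239.
True area = apparent / (areal scale) = 150000 / 6.239 ≈ 24000 km².

24000 km²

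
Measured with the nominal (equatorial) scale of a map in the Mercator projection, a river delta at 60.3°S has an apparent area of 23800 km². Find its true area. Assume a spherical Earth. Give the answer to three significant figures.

5840 km²

For Mercator, h = k = sec φ (a conformal cylindrical projection has a single point scale, 1/cos φ).
Areal scale = k² = sec²φ = 1/cos²(60.3°) = 1/0.4955² = 4.074.
True area = apparent / (areal scale) = 23800 / 4.074 ≈ 5840 km².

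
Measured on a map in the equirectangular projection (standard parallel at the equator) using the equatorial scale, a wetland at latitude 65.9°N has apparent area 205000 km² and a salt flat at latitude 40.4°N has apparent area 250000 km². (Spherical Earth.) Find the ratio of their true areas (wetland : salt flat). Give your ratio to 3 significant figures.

0.440

Plate carrée has h = 1 and k = sec φ, giving areal scale sec φ; true area = (apparent area) · cos φ.
True area of wetland: 205000 × cos(65.9°) = 205000 × 0.4083 = 83710 km².
True area of salt flat: 250000 × cos(40.4°) = 250000 × 0.7615 = 190400 km².
Ratio = 83710 / 190400 ≈ 0.440.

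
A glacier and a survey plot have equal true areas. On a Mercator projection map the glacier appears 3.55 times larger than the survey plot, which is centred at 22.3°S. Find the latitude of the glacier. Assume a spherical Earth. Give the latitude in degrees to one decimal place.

On Mercator, (apparent₁)/(apparent₂) = sec²φ₁ / sec²φ₂ when true areas are equal.
cos²φ₂ / cos²φ₁ = 3.55  ⇒  cos φ₁ = cos 22.3° / √3.55 = 0.9252/1.884 = 0.4911.
φ₁ = arccos(0.4911) ≈ 60.6°.

60.6°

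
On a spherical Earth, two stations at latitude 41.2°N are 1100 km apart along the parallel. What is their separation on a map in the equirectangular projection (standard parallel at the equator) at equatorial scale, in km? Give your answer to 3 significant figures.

In the plate carrée (x = Rλ, y = Rφ), meridians are true-scale (h = 1) and parallels are stretched by k = sec φ.
Along the parallel, k = sec 41.2° = 1/0.7524 = 1.329.
Map distance = 1100 × 1.329 ≈ 1460 km.

1460 km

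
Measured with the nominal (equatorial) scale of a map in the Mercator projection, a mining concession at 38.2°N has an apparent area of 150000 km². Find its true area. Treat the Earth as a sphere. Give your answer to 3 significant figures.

92600 km²

For Mercator, h = k = sec φ (a conformal cylindrical projection has a single point scale, 1/cos φ).
Areal scale = k² = sec²φ = 1/cos²(38.2°) = 1/0.7859² = 1.619.
True area = apparent / (areal scale) = 150000 / 1.619 ≈ 92600 km².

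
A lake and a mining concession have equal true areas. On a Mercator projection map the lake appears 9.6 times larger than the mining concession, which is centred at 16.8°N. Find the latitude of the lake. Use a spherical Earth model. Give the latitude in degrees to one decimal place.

For equal true areas on Mercator, apparent areas scale as sec²φ, so the ratio is cos²φ₂ / cos²φ₁.
cos²φ₂ / cos²φ₁ = 9.6  ⇒  cos φ₁ = cos 16.8° / √9.6 = 0.9573/3.098 = 0.3090.
φ₁ = arccos(0.3090) ≈ 72.0°.

72.0°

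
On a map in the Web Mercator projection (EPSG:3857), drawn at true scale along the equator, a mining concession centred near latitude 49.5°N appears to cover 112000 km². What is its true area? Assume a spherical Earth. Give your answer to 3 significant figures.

The Mercator projection is conformal; its linear scale factor is the same in every direction and equals sec φ = 1/cos φ.
Areal scale = k² = sec²φ = 1/cos²(49.5°) = 1/0.6494² = 2.371.
True area = apparent / (areal scale) = 112000 / 2.371 ≈ 47200 km².

47200 km²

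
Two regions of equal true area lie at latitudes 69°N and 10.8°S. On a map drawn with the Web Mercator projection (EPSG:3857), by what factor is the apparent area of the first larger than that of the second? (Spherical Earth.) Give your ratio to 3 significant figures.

Mercator areal scale is sec²φ.
At 69°: sec²(69°) = 1/0.3584² = 7.786.
At 10.8°: sec²(10.8°) = 1/0.9823² = 1.036.
Ratio = 7.786/1.036 = cos²(10.8°)/cos²(69°) ≈ 7.51.

7.51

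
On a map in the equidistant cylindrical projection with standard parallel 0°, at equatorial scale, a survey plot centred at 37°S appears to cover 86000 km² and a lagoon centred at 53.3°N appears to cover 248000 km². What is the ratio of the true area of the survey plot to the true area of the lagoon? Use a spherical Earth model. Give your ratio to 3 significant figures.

0.463

Plate carrée has h = 1 and k = sec φ, giving areal scale sec φ; true area = (apparent area) · cos φ.
True area of survey plot: 86000 × cos(37°) = 86000 × 0.7986 = 68680 km².
True area of lagoon: 248000 × cos(53.3°) = 248000 × 0.5976 = 148200 km².
Ratio = 68680 / 148200 ≈ 0.463.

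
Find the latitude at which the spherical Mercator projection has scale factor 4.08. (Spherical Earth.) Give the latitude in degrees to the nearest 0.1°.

75.8°

Mercator scale is k = sec φ = 1/cos φ.
1/cos φ = 4.08  ⇒  cos φ = 0.2451  ⇒  φ = arccos(0.2451) ≈ 75.8°.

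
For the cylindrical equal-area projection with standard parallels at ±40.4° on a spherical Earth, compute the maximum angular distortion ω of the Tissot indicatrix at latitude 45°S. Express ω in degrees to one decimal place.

8.5°

A cylindrical equal-area projection with standard parallel φ₀ has meridian scale h = cos φ / cos φ₀ and parallel scale k = cos φ₀ / cos φ (so areas are preserved, h·k = 1).
At 45°: h = 0.9285, k = 1.077; principal scales a = 1.077, b = 0.9285.
sin(ω/2) = (a − b)/(a + b) = 0.1485/2.006 = 0.07402, so ω = 2 arcsin(0.07402) ≈ 8.5°.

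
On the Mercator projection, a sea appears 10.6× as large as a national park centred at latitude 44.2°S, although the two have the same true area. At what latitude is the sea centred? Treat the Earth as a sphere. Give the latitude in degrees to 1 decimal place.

Mercator areal scale is sec²φ, so apparent-area ratio = sec²φ₁ / sec²φ₂ = cos²φ₂ / cos²φ₁.
cos²φ₂ / cos²φ₁ = 10.6  ⇒  cos φ₁ = cos 44.2° / √10.6 = 0.7169/3.256 = 0.2202.
φ₁ = arccos(0.2202) ≈ 77.3°.

77.3°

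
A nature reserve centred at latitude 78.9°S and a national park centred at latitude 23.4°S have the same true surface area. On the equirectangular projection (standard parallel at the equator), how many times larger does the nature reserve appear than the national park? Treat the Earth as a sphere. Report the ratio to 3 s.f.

In the plate carrée (x = Rλ, y = Rφ), meridians are true-scale (h = 1) and parallels are stretched by k = sec φ.
Areal scale at 78.9°: h·k = 1.000 × 5.194 = 5.194.
Areal scale at 23.4°: h·k = 1.000 × 1.090 = 1.090.
Ratio = 5.194/1.090 ≈ 4.77.

4.77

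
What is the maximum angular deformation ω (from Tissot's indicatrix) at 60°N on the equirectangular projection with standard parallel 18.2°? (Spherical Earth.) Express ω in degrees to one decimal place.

36.2°

With standard parallel φ₀ = 18.2°, the equirectangular projection gives x = Rλ cos φ₀, y = Rφ, so h = 1 and k = cos 18.2° / cos φ.
At 60°: h = 1.000, k = 1.900; principal scales a = 1.900, b = 1.000.
sin(ω/2) = (a − b)/(a + b) = 0.8999/2.900 = 0.3103, so ω = 2 arcsin(0.3103) ≈ 36.2°.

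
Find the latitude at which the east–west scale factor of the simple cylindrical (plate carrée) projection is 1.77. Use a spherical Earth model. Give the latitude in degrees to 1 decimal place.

55.6°

Plate carrée: h = 1, k = sec φ along parallels.
sec φ = 1.77  ⇒  cos φ = 0.5650  ⇒  φ ≈ 55.6°.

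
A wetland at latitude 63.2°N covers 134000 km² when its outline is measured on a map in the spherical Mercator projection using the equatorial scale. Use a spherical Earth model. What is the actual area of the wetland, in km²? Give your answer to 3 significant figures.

27200 km²

For Mercator, h = k = sec φ (a conformal cylindrical projection has a single point scale, 1/cos φ).
Areal scale = k² = sec²φ = 1/cos²(63.2°) = 1/0.4509² = 4.919.
True area = apparent / (areal scale) = 134000 / 4.919 ≈ 27200 km².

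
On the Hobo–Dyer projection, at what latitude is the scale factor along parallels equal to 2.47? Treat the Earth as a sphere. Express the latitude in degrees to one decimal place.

The Hobo–Dyer projection is cylindrical equal-area with φ₀ = 37.5°. Cylindrical equal-area (φ₀ = 37.5°): h = cos φ / cos 37.5° along meridians, k = cos 37.5° / cos φ along parallels; h·k = 1.
k = cos φ₀ / cos φ = 2.47  ⇒  cos φ = cos 37.5° / 2.47 = 0.3212.
φ = arccos(0.3212) ≈ 71.3°.

71.3°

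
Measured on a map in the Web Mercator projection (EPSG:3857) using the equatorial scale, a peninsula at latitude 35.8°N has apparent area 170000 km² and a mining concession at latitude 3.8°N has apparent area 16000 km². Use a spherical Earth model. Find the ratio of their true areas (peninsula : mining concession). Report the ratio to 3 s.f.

7.02

On Mercator the areal scale is sec²φ, so true area = apparent × cos²φ.
True area of peninsula: 170000 × cos²(35.8°) = 170000 × 0.6578 = 111800 km².
True area of mining concession: 16000 × cos²(3.8°) = 16000 × 0.9956 = 15930 km².
Ratio = 111800 / 15930 ≈ 7.02.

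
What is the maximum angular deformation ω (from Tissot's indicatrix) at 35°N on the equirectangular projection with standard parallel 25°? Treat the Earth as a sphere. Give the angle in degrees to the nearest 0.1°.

In the equirectangular projection with standard parallel φ₀ = 25° (x = Rλ cos φ₀, y = Rφ), meridians are true-scale (h = 1) and the parallel scale is k = cos φ₀ / cos φ.
At 35°: h = 1.000, k = 1.106; principal scales a = 1.106, b = 1.000.
sin(ω/2) = (a − b)/(a + b) = 0.1064/2.106 = 0.05051, so ω = 2 arcsin(0.05051) ≈ 5.8°.

5.8°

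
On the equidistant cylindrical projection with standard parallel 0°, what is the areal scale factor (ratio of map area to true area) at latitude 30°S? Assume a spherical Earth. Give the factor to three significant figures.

In the plate carrée (x = Rλ, y = Rφ), meridians are true-scale (h = 1) and parallels are stretched by k = sec φ.
Areal scale = h·k = 1 × sec φ; at 30°, h = 1.000, k = 1.155, so h·k = 1.155.

1.15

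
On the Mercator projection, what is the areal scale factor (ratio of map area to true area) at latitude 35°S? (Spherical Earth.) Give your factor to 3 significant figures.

The Mercator projection is conformal; its linear scale factor is the same in every direction and equals sec φ = 1/cos φ.
Areal scale = k² = sec²φ = 1/cos²(35°) = 1/0.8192² = 1.490.

1.49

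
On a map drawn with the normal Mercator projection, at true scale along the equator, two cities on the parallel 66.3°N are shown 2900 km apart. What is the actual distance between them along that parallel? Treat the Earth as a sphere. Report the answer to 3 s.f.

1170 km

Mercator is conformal, so the point scale is isotropic: h = k = sec φ = 1/cos φ.
Along the parallel at 66.3°, map distances are exaggerated by k = sec 66.3° = 2.488.
True distance = 2900 / 2.488 = 2900 × cos 66.3° ≈ 1170 km.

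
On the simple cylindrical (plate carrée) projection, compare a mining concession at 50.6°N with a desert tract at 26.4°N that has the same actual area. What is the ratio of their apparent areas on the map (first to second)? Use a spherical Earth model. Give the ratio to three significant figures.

Plate carrée maps x = Rλ, y = Rφ. The meridian scale is h = 1 and the parallel scale is k = 1/cos φ = sec φ.
Areal scale at 50.6°: h·k = 1.000 × 1.575 = 1.575.
Areal scale at 26.4°: h·k = 1.000 × 1.116 = 1.116.
Ratio = 1.575/1.116 ≈ 1.41.

1.41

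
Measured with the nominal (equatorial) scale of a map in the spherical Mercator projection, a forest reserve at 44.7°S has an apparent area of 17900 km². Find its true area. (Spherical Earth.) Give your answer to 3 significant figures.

9040 km²

The Mercator projection is conformal; its linear scale factor is the same in every direction and equals sec φ = 1/cos φ.
Areal scale = k² = sec²φ = 1/cos²(44.7°) = 1/0.7108² = 1.979.
True area = apparent / (areal scale) = 17900 / 1.979 ≈ 9040 km².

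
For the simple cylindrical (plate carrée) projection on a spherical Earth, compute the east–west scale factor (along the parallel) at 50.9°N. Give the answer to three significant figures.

1.59

For the equirectangular projection with φ₀ = 0 (plate carrée), h = 1 along meridians and k = sec φ along parallels.
k = 1/cos 50.9° = 1/0.6307 = 1.586.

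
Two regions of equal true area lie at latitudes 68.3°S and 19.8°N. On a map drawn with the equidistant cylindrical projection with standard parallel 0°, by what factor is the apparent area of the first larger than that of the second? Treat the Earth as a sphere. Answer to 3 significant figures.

2.54

Plate carrée maps x = Rλ, y = Rφ. The meridian scale is h = 1 and the parallel scale is k = 1/cos φ = sec φ.
Areal scale at 68.3°: h·k = 1.000 × 2.705 = 2.705.
Areal scale at 19.8°: h·k = 1.000 × 1.063 = 1.063.
Ratio = 2.705/1.063 ≈ 2.54.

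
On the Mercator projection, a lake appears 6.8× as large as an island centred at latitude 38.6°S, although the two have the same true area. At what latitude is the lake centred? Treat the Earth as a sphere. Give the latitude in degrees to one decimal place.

72.6°

On Mercator, (apparent₁)/(apparent₂) = sec²φ₁ / sec²φ₂ when true areas are equal.
cos²φ₂ / cos²φ₁ = 6.8  ⇒  cos φ₁ = cos 38.6° / √6.8 = 0.7815/2.608 = 0.2997.
φ₁ = arccos(0.2997) ≈ 72.6°.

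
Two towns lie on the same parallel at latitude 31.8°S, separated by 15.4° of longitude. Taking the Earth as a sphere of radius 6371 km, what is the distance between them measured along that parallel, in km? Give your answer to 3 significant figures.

Arc length along a parallel = R cos φ · Δλ (with Δλ in radians).
= 6371 × cos 31.8° × (15.4° × π/180) = 6371 × 0.8499 × 0.2688 ≈ 1460 km.

1460 km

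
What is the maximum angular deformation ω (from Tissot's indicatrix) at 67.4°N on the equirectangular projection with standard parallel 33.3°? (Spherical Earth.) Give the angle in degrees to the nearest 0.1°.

In the equirectangular projection with standard parallel φ₀ = 33.3° (x = Rλ cos φ₀, y = Rφ), meridians are true-scale (h = 1) and the parallel scale is k = cos φ₀ / cos φ.
At 67.4°: h = 1.000, k = 2.175; principal scales a = 2.175, b = 1.000.
sin(ω/2) = (a − b)/(a + b) = 1.175/3.175 = 0.3701, so ω = 2 arcsin(0.3701) ≈ 43.4°.

43.4°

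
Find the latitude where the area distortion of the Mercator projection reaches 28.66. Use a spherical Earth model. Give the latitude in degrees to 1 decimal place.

79.2°

Mercator areal scale is sec²φ.
sec²φ = 28.66  ⇒  cos²φ = 0.03489  ⇒  cos φ = 0.1868.
φ = arccos(0.1868) ≈ 79.2°.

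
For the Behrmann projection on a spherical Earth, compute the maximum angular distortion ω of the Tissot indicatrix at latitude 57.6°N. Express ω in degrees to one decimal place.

53.0°

The Behrmann projection is cylindrical equal-area with φ₀ = 30°. For cylindrical equal-area with standard parallel φ₀, h = cos φ / cos φ₀ and k = cos φ₀ / cos φ, so h·k = 1.
At 57.6°: h = 0.6187, k = 1.616; principal scales a = 1.616, b = 0.6187.
sin(ω/2) = (a − b)/(a + b) = 0.9975/2.235 = 0.4463, so ω = 2 arcsin(0.4463) ≈ 53.0°.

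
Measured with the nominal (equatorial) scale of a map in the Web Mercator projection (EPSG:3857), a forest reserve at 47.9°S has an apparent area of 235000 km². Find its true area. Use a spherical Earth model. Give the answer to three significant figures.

For Mercator, h = k = sec φ (a conformal cylindrical projection has a single point scale, 1/cos φ).
Areal scale = k² = sec²φ = 1/cos²(47.9°) = 1/0.6704² = 2.225.
True area = apparent / (areal scale) = 235000 / 2.225 ≈ 106000 km².

106000 km²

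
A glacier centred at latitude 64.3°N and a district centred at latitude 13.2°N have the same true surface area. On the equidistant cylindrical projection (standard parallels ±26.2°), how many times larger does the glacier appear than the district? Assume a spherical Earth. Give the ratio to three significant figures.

The equidistant cylindrical projection with φ₀ = 26.2° has h = 1 (meridians true) and k = cos φ₀ / cos φ along parallels.
Areal scale at 64.3°: h·k = 1.000 × 2.069 = 2.069.
Areal scale at 13.2°: h·k = 1.000 × 0.9216 = 0.9216.
Ratio = 2.069/0.9216 ≈ 2.25.

2.25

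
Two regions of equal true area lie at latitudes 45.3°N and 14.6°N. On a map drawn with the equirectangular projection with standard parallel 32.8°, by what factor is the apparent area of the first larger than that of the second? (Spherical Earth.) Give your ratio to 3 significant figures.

1.38

In the equirectangular projection with standard parallel φ₀ = 32.8° (x = Rλ cos φ₀, y = Rφ), meridians are true-scale (h = 1) and the parallel scale is k = cos φ₀ / cos φ.
Areal scale at 45.3°: h·k = 1.000 × 1.195 = 1.195.
Areal scale at 14.6°: h·k = 1.000 × 0.8686 = 0.8686.
Ratio = 1.195/0.8686 ≈ 1.38.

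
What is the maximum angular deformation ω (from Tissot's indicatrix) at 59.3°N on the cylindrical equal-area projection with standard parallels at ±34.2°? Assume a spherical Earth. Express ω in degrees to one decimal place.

A cylindrical equal-area projection with standard parallel φ₀ has meridian scale h = cos φ / cos φ₀ and parallel scale k = cos φ₀ / cos φ (so areas are preserved, h·k = 1).
At 59.3°: h = 0.6173, k = 1.620; principal scales a = 1.620, b = 0.6173.
sin(ω/2) = (a − b)/(a + b) = 1.003/2.237 = 0.4482, so ω = 2 arcsin(0.4482) ≈ 53.3°.

53.3°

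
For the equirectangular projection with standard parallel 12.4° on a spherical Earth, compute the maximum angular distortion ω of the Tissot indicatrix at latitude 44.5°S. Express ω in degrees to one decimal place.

17.9°

The equidistant cylindrical projection with φ₀ = 12.4° has h = 1 (meridians true) and k = cos φ₀ / cos φ along parallels.
At 44.5°: h = 1.000, k = 1.369; principal scales a = 1.369, b = 1.000.
sin(ω/2) = (a − b)/(a + b) = 0.3693/2.369 = 0.1559, so ω = 2 arcsin(0.1559) ≈ 17.9°.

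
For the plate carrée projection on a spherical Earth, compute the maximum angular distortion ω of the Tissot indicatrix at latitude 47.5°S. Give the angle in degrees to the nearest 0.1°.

22.3°

Plate carrée maps x = Rλ, y = Rφ. The meridian scale is h = 1 and the parallel scale is k = 1/cos φ = sec φ.
At 47.5°: h = 1.000, k = 1.480; principal scales a = 1.480, b = 1.000.
sin(ω/2) = (a − b)/(a + b) = 0.4802/2.480 = 0.1936, so ω = 2 arcsin(0.1936) ≈ 22.3°.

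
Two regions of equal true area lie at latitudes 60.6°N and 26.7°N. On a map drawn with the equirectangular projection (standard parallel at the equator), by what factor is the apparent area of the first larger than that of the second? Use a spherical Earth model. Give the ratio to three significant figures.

In the plate carrée (x = Rλ, y = Rφ), meridians are true-scale (h = 1) and parallels are stretched by k = sec φ.
Areal scale at 60.6°: h·k = 1.000 × 2.037 = 2.037.
Areal scale at 26.7°: h·k = 1.000 × 1.119 = 1.119.
Ratio = 2.037/1.119 ≈ 1.82.

1.82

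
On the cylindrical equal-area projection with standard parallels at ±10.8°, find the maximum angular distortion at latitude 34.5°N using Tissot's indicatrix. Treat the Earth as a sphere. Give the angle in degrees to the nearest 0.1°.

For cylindrical equal-area with standard parallel φ₀, h = cos φ / cos φ₀ and k = cos φ₀ / cos φ, so h·k = 1.
At 34.5°: h = 0.8390, k = 1.192; principal scales a = 1.192, b = 0.8390.
sin(ω/2) = (a − b)/(a + b) = 0.3529/2.031 = 0.1738, so ω = 2 arcsin(0.1738) ≈ 20.0°.

20.0°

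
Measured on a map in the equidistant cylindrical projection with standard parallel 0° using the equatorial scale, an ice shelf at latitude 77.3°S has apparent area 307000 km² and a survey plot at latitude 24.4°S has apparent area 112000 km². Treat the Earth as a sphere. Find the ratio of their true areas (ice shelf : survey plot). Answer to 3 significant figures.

On the plate carrée, areal scale = h·k = 1 × sec φ, so true area = apparent × cos φ.
True area of ice shelf: 307000 × cos(77.3°) = 307000 × 0.2198 = 67490 km².
True area of survey plot: 112000 × cos(24.4°) = 112000 × 0.9107 = 102000 km².
Ratio = 67490 / 102000 ≈ 0.662.

0.662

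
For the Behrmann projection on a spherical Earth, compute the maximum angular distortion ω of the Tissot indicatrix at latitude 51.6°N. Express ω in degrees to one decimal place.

37.4°

Behrmann is a cylindrical equal-area projection with standard parallels at ±30°. Cylindrical equal-area (φ₀ = 30°): h = cos φ / cos 30° along meridians, k = cos 30° / cos φ along parallels; h·k = 1.
At 51.6°: h = 0.7172, k = 1.394; principal scales a = 1.394, b = 0.7172.
sin(ω/2) = (a − b)/(a + b) = 0.6770/2.111 = 0.3206, so ω = 2 arcsin(0.3206) ≈ 37.4°.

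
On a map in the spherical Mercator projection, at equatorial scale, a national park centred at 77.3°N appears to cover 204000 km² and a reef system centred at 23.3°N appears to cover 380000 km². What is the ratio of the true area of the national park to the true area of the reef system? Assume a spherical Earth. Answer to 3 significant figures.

Mercator's areal exaggeration is sec²φ; hence true area = (apparent area) · cos²φ.
True area of national park: 204000 × cos²(77.3°) = 204000 × 0.04833 = 9860 km².
True area of reef system: 380000 × cos²(23.3°) = 380000 × 0.8435 = 320500 km².
Ratio = 9860 / 320500 ≈ 0.0308.

0.0308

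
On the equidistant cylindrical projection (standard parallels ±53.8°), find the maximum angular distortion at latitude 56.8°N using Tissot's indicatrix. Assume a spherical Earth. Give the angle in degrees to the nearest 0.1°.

With standard parallel φ₀ = 53.8°, the equirectangular projection gives x = Rλ cos φ₀, y = Rφ, so h = 1 and k = cos 53.8° / cos φ.
At 56.8°: h = 1.000, k = 1.079; principal scales a = 1.079, b = 1.000.
sin(ω/2) = (a − b)/(a + b) = 0.07861/2.079 = 0.03782, so ω = 2 arcsin(0.03782) ≈ 4.3°.

4.3°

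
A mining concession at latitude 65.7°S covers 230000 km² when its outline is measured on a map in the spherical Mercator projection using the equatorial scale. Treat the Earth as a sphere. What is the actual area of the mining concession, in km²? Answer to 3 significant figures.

Mercator is conformal, so the point scale is isotropic: h = k = sec φ = 1/cos φ.
Areal scale = k² = sec²φ = 1/cos²(65.7°) = 1/0.4115² = 5.905.
True area = apparent / (areal scale) = 230000 / 5.905 ≈ 38900 km².

38900 km²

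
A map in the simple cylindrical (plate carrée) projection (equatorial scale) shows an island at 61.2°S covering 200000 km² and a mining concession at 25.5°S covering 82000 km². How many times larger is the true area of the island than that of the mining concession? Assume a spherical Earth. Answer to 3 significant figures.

On the plate carrée, areal scale = h·k = 1 × sec φ, so true area = apparent × cos φ.
True area of island: 200000 × cos(61.2°) = 200000 × 0.4818 = 96350 km².
True area of mining concession: 82000 × cos(25.5°) = 82000 × 0.9026 = 74010 km².
Ratio = 96350 / 74010 ≈ 1.30.

1.30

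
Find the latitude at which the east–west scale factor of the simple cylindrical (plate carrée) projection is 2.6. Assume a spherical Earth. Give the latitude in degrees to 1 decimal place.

67.4°

Plate carrée: h = 1, k = sec φ along parallels.
sec φ = 2.6  ⇒  cos φ = 0.3846  ⇒  φ ≈ 67.4°.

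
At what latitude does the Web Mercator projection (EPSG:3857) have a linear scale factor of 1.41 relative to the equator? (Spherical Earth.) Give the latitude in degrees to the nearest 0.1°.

Mercator scale is k = sec φ = 1/cos φ.
1/cos φ = 1.41  ⇒  cos φ = 0.7092  ⇒  φ = arccos(0.7092) ≈ 44.8°.

44.8°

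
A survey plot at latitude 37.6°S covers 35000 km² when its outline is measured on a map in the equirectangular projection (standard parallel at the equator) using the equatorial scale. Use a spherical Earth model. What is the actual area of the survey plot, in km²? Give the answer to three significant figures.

27700 km²

Plate carrée maps x = Rλ, y = Rφ. The meridian scale is h = 1 and the parallel scale is k = 1/cos φ = sec φ.
Areal scale = h·k = 1 × sec φ; at 37.6°, h = 1.000, k = 1.262, so h·k = 1.262.
True area = apparent / (areal scale) = 35000 / 1.262 ≈ 27700 km².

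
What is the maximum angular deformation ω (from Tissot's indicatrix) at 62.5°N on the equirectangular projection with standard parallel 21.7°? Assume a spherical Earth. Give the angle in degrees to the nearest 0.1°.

The equidistant cylindrical projection with φ₀ = 21.7° has h = 1 (meridians true) and k = cos φ₀ / cos φ along parallels.
At 62.5°: h = 1.000, k = 2.012; principal scales a = 2.012, b = 1.000.
sin(ω/2) = (a − b)/(a + b) = 1.012/3.012 = 0.3360, so ω = 2 arcsin(0.3360) ≈ 39.3°.

39.3°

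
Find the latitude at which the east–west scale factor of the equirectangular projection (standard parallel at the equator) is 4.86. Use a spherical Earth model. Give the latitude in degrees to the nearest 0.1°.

78.1°

Plate carrée: h = 1, k = sec φ along parallels.
sec φ = 4.86  ⇒  cos φ = 0.2058  ⇒  φ ≈ 78.1°.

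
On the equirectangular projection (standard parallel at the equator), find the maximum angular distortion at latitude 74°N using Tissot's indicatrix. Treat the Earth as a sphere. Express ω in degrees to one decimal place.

For the equirectangular projection with φ₀ = 0 (plate carrée), h = 1 along meridians and k = sec φ along parallels.
At 74°: h = 1.000, k = 3.628; principal scales a = 3.628, b = 1.000.
sin(ω/2) = (a − b)/(a + b) = 2.628/4.628 = 0.5678, so ω = 2 arcsin(0.5678) ≈ 69.2°.

69.2°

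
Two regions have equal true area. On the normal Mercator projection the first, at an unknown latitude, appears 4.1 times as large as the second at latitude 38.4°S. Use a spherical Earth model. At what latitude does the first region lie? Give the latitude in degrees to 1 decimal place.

67.2°

Mercator areal scale is sec²φ, so apparent-area ratio = sec²φ₁ / sec²φ₂ = cos²φ₂ / cos²φ₁.
cos²φ₂ / cos²φ₁ = 4.1  ⇒  cos φ₁ = cos 38.4° / √4.1 = 0.7837/2.025 = 0.3870.
φ₁ = arccos(0.3870) ≈ 67.2°.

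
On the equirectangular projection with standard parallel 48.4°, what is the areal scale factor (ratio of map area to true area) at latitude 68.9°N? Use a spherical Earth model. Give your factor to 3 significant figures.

The equidistant cylindrical projection with φ₀ = 48.4° has h = 1 (meridians true) and k = cos φ₀ / cos φ along parallels.
Areal scale = h·k = 1 × cos φ₀ / cos φ; at 68.9°, h = 1.000, k = 1.844, so h·k = 1.844.

1.84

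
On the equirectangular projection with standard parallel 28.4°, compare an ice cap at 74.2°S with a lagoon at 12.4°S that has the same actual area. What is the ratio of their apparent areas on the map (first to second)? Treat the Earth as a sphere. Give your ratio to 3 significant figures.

3.59

In the equirectangular projection with standard parallel φ₀ = 28.4° (x = Rλ cos φ₀, y = Rφ), meridians are true-scale (h = 1) and the parallel scale is k = cos φ₀ / cos φ.
Areal scale at 74.2°: h·k = 1.000 × 3.231 = 3.231.
Areal scale at 12.4°: h·k = 1.000 × 0.9007 = 0.9007.
Ratio = 3.231/0.9007 ≈ 3.59.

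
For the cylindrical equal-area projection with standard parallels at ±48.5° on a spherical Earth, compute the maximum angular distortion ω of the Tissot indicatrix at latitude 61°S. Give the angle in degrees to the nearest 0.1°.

35.2°

For cylindrical equal-area with standard parallel φ₀, h = cos φ / cos φ₀ and k = cos φ₀ / cos φ, so h·k = 1.
At 61°: h = 0.7317, k = 1.367; principal scales a = 1.367, b = 0.7317.
sin(ω/2) = (a − b)/(a + b) = 0.6351/2.098 = 0.3027, so ω = 2 arcsin(0.3027) ≈ 35.2°.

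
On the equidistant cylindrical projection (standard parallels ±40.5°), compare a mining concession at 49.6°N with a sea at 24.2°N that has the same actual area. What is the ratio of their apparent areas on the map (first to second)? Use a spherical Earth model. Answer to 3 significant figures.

With standard parallel φ₀ = 40.5°, the equirectangular projection gives x = Rλ cos φ₀, y = Rφ, so h = 1 and k = cos 40.5° / cos φ.
Areal scale at 49.6°: h·k = 1.000 × 1.173 = 1.173.
Areal scale at 24.2°: h·k = 1.000 × 0.8337 = 0.8337.
Ratio = 1.173/0.8337 ≈ 1.41.

1.41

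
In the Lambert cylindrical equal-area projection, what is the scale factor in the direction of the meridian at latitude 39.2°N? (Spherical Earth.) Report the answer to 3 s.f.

The Lambert cylindrical equal-area projection is the cylindrical equal-area projection with its standard parallel at the equator (φ₀ = 0). A cylindrical equal-area projection with standard parallel φ₀ has meridian scale h = cos φ / cos φ₀ and parallel scale k = cos φ₀ / cos φ (so areas are preserved, h·k = 1).
h = cos 39.2° / cos 0° = 0.7749/1.000 = 0.7749.

0.775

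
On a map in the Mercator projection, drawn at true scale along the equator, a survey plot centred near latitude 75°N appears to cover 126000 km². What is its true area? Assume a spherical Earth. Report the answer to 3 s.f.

The Mercator projection is conformal; its linear scale factor is the same in every direction and equals sec φ = 1/cos φ.
Areal scale = k² = sec²φ = 1/cos²(75°) = 1/0.2588² = 14.93.
True area = apparent / (areal scale) = 126000 / 14.93 ≈ 8440 km².

8440 km²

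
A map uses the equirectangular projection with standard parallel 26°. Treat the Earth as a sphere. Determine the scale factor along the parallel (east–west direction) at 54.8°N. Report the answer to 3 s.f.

The equidistant cylindrical projection with φ₀ = 26° has h = 1 (meridians true) and k = cos φ₀ / cos φ along parallels.
k = cos 26° / cos 54.8° = 0.8988/0.5764 = 1.559.

1.56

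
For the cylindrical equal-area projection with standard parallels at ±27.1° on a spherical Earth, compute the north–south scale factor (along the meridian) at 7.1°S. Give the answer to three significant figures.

1.11

A cylindrical equal-area projection with standard parallel φ₀ has meridian scale h = cos φ / cos φ₀ and parallel scale k = cos φ₀ / cos φ (so areas are preserved, h·k = 1).
h = cos 7.1° / cos 27.1° = 0.9923/0.8902 = 1.115.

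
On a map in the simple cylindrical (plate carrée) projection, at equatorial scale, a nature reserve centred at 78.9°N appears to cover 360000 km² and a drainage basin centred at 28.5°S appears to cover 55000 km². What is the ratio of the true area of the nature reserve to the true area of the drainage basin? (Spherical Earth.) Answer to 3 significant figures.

On the plate carrée, areal scale = h·k = 1 × sec φ, so true area = apparent × cos φ.
True area of nature reserve: 360000 × cos(78.9°) = 360000 × 0.1925 = 69310 km².
True area of drainage basin: 55000 × cos(28.5°) = 55000 × 0.8788 = 48330 km².
Ratio = 69310 / 48330 ≈ 1.43.

1.43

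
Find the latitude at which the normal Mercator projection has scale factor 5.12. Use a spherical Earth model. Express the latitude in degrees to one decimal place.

Mercator scale is k = sec φ = 1/cos φ.
1/cos φ = 5.12  ⇒  cos φ = 0.1953  ⇒  φ = arccos(0.1953) ≈ 78.7°.

78.7°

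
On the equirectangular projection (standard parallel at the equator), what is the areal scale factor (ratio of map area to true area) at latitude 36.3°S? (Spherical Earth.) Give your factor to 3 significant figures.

1.24

In the plate carrée (x = Rλ, y = Rφ), meridians are true-scale (h = 1) and parallels are stretched by k = sec φ.
Areal scale = h·k = 1 × sec φ; at 36.3°, h = 1.000, k = 1.241, so h·k = 1.241.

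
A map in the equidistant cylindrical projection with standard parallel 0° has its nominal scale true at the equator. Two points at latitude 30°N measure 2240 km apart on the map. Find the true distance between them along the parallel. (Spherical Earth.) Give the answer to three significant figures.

For the equirectangular projection with φ₀ = 0 (plate carrée), h = 1 along meridians and k = sec φ along parallels.
Along the parallel at 30°, map distances are exaggerated by k = sec 30° = 1.155.
True distance = 2240 / 1.155 = 2240 × cos 30° ≈ 1940 km.

1940 km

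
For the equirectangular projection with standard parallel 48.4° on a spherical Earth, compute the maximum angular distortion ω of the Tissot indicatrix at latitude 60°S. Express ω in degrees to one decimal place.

The equidistant cylindrical projection with φ₀ = 48.4° has h = 1 (meridians true) and k = cos φ₀ / cos φ along parallels.
At 60°: h = 1.000, k = 1.328; principal scales a = 1.328, b = 1.000.
sin(ω/2) = (a − b)/(a + b) = 0.3279/2.328 = 0.1408, so ω = 2 arcsin(0.1408) ≈ 16.2°.

16.2°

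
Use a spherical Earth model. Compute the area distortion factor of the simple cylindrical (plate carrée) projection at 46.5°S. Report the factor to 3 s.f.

1.45

In the plate carrée (x = Rλ, y = Rφ), meridians are true-scale (h = 1) and parallels are stretched by k = sec φ.
Areal scale = h·k = 1 × sec φ; at 46.5°, h = 1.000, k = 1.453, so h·k = 1.453.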